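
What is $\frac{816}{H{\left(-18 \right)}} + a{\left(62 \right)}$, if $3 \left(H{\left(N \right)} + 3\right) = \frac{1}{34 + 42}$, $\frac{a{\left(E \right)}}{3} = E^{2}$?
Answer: $\frac{7690308}{683} \approx 11260.0$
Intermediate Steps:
$a{\left(E \right)} = 3 E^{2}$
$H{\left(N \right)} = - \frac{683}{228}$ ($H{\left(N \right)} = -3 + \frac{1}{3 \left(34 + 42\right)} = -3 + \frac{1}{3 \cdot 76} = -3 + \frac{1}{3} \cdot \frac{1}{76} = -3 + \frac{1}{228} = - \frac{683}{228}$)
$\frac{816}{H{\left(-18 \right)}} + a{\left(62 \right)} = \frac{816}{- \frac{683}{228}} + 3 \cdot 62^{2} = 816 \left(- \frac{228}{683}\right) + 3 \cdot 3844 = - \frac{186048}{683} + 11532 = \frac{7690308}{683}$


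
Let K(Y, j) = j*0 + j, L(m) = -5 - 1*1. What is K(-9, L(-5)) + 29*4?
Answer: 110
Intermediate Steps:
L(m) = -6 (L(m) = -5 - 1 = -6)
K(Y, j) = j (K(Y, j) = 0 + j = j)
K(-9, L(-5)) + 29*4 = -6 + 29*4 = -6 + 116 = 110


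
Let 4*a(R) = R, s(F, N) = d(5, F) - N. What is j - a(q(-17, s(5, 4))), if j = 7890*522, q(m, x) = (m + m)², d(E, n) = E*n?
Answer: 4118291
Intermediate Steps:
s(F, N) = -N + 5*F (s(F, N) = 5*F - N = -N + 5*F)
q(m, x) = 4*m² (q(m, x) = (2*m)² = 4*m²)
a(R) = R/4
j = 4118580
j - a(q(-17, s(5, 4))) = 4118580 - 4*(-17)²/4 = 4118580 - 4*289/4 = 4118580 - 1156/4 = 4118580 - 1*289 = 4118580 - 289 = 4118291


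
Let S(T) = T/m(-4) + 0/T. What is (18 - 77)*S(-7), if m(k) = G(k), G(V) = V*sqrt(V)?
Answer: 413*I/8 ≈ 51.625*I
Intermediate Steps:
G(V) = V**(3/2)
m(k) = k**(3/2)
S(T) = I*T/8 (S(T) = T/((-4)**(3/2)) + 0/T = T/((-8*I)) + 0 = T*(I/8) + 0 = I*T/8 + 0 = I*T/8)
(18 - 77)*S(-7) = (18 - 77)*((1/8)*I*(-7)) = -(-413)*I/8 = 413*I/8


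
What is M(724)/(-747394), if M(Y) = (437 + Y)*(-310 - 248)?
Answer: 323919/373697 ≈ 0.86680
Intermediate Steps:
M(Y) = -243846 - 558*Y (M(Y) = (437 + Y)*(-558) = -243846 - 558*Y)
M(724)/(-747394) = (-243846 - 558*724)/(-747394) = (-243846 - 403992)*(-1/747394) = -647838*(-1/747394) = 323919/373697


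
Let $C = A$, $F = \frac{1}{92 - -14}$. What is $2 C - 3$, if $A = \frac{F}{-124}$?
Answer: $- \frac{19717}{6572} \approx -3.0002$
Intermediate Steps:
$F = \frac{1}{106}$ ($F = \frac{1}{92 + 14} = \frac{1}{106} \approx 0.009434$)
$A = - \frac{1}{13144}$ ($A = \frac{1}{106 \left(-124\right)} = \frac{1}{106} \left(- \frac{1}{124}\right) = - \frac{1}{13144} \approx -7.608 \cdot 10^{-5}$)
$C = - \frac{1}{13144} \approx -7.608 \cdot 10^{-5}$
$2 C - 3 = 2 \left(- \frac{1}{13144}\right) - 3 = - \frac{1}{6572} - 3 = - \frac{19717}{6572}$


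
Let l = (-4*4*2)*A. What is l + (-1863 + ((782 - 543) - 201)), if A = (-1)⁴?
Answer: -1857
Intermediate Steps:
A = 1
l = -32 (l = (-4*4*2)*1 = -16*2*1 = -32*1 = -32)
l + (-1863 + ((782 - 543) - 201)) = -32 + (-1863 + ((782 - 543) - 201)) = -32 + (-1863 + (239 - 201)) = -32 + (-1863 + 38) = -32 - 1825 = -1857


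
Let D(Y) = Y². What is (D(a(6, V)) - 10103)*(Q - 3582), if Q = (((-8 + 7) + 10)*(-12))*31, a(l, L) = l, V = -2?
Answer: 69764310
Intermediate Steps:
Q = -3348 (Q = ((-1 + 10)*(-12))*31 = (9*(-12))*31 = -108*31 = -3348)
(D(a(6, V)) - 10103)*(Q - 3582) = (6² - 10103)*(-3348 - 3582) = (36 - 10103)*(-6930) = -10067*(-6930) = 69764310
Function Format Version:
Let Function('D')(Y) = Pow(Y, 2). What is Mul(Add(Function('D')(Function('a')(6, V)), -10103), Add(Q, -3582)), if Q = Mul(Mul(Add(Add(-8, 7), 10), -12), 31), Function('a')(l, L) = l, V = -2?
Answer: 69764310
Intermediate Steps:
Q = -3348 (Q = Mul(Mul(Add(-1, 10), -12), 31) = Mul(Mul(9, -12), 31) = Mul(-108, 31) = -3348)
Mul(Add(Function('D')(Function('a')(6, V)), -10103), Add(Q, -3582)) = Mul(Add(Pow(6, 2), -10103), Add(-3348, -3582)) = Mul(Add(36, -10103), -6930) = Mul(-10067, -6930) = 69764310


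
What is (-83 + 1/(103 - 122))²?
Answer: 2490084/361 ≈ 6897.7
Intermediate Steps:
(-83 + 1/(103 - 122))² = (-83 + 1/(-19))² = (-83 - 1/19)² = (-1578/19)² = 2490084/361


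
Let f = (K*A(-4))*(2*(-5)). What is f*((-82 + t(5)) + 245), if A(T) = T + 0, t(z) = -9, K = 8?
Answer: 49280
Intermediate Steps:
A(T) = T
f = 320 (f = (8*(-4))*(2*(-5)) = -32*(-10) = 320)
f*((-82 + t(5)) + 245) = 320*((-82 - 9) + 245) = 320*(-91 + 245) = 320*154 = 49280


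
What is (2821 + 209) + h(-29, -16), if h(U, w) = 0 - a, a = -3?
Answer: 3033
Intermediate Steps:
h(U, w) = 3 (h(U, w) = 0 - 1*(-3) = 0 + 3 = 3)
(2821 + 209) + h(-29, -16) = (2821 + 209) + 3 = 3030 + 3 = 3033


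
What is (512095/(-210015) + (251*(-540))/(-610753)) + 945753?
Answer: 1866290634553780/1973342943 ≈ 9.4575e+5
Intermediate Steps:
(512095/(-210015) + (251*(-540))/(-610753)) + 945753 = (512095*(-1/210015) - 135540*(-1/610753)) + 945753 = (-102419/42003 + 135540/610753) + 945753 = -4373817299/1973342943 + 945753 = 1866290634553780/1973342943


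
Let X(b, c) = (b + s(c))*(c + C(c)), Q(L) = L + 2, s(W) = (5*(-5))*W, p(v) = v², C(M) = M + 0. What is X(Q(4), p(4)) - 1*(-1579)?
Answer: -11029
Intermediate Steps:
C(M) = M
s(W) = -25*W
Q(L) = 2 + L
X(b, c) = 2*c*(b - 25*c) (X(b, c) = (b - 25*c)*(c + c) = (b - 25*c)*(2*c) = 2*c*(b - 25*c))
X(Q(4), p(4)) - 1*(-1579) = 2*4²*((2 + 4) - 25*4²) - 1*(-1579) = 2*16*(6 - 25*16) + 1579 = 2*16*(6 - 400) + 1579 = 2*16*(-394) + 1579 = -12608 + 1579 = -11029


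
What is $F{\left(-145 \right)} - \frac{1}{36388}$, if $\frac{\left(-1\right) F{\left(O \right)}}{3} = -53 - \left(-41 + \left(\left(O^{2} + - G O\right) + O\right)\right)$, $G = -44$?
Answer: $\frac{1584187967}{36388} \approx 43536.0$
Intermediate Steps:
$F{\left(O \right)} = 36 + 3 O^{2} + 135 O$ ($F{\left(O \right)} = - 3 \left(-53 - \left(-41 + \left(\left(O^{2} + \left(-1\right) \left(-44\right) O\right) + O\right)\right)\right) = - 3 \left(-53 - \left(-41 + \left(\left(O^{2} + 44 O\right) + O\right)\right)\right) = - 3 \left(-53 - \left(-41 + \left(O^{2} + 45 O\right)\right)\right) = - 3 \left(-53 - \left(-41 + O^{2} + 45 O\right)\right) = - 3 \left(-12 - O^{2} - 45 O\right) = 36 + 3 O^{2} + 135 O$)
$F{\left(-145 \right)} - \frac{1}{36388} = \left(36 + 3 \left(-145\right)^{2} + 135 \left(-145\right)\right) - \frac{1}{36388} = \left(36 + 3 \cdot 21025 - 19575\right) - \frac{1}{36388} = \left(36 + 63075 - 19575\right) - \frac{1}{36388} = 43536 - \frac{1}{36388} = \frac{1584187967}{36388}$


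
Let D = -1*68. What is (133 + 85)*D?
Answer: -14824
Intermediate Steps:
D = -68
(133 + 85)*D = (133 + 85)*(-68) = 218*(-68) = -14824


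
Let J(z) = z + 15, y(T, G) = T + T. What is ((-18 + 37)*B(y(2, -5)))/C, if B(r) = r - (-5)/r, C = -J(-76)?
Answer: 399/244 ≈ 1.6352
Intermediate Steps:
y(T, G) = 2*T
J(z) = 15 + z
C = 61 (C = -(15 - 76) = -1*(-61) = 61)
B(r) = r + 5/r
((-18 + 37)*B(y(2, -5)))/C = ((-18 + 37)*(2*2 + 5/((2*2))))/61 = (19*(4 + 5/4))*(1/61) = (19*(21/4))*(1/61) = (399/4)*(1/61) = 399/244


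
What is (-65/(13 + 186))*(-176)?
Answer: 11440/199 ≈ 57.487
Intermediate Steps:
(-65/(13 + 186))*(-176) = (-65/199)*(-176) = ((1/199)*(-65))*(-176) = -65/199*(-176) = 11440/199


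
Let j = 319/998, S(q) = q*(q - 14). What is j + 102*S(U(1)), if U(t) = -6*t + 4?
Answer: 3257791/998 ≈ 3264.3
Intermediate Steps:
U(t) = 4 - 6*t
S(q) = q*(-14 + q)
j = 319/998 (j = 319*(1/998) = 319/998 ≈ 0.31964)
j + 102*S(U(1)) = 319/998 + 102*((4 - 6*1)*(-14 + (4 - 6*1))) = 319/998 + 102*((4 - 6)*(-14 + (4 - 6))) = 319/998 + 102*(-2*(-14 - 2)) = 319/998 + 102*(-2*(-16)) = 319/998 + 102*32 = 319/998 + 3264 = 3257791/998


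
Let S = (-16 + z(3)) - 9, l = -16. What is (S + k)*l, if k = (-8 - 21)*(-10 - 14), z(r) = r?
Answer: -10784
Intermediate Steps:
S = -22 (S = (-16 + 3) - 9 = -13 - 9 = -22)
k = 696 (k = -29*(-24) = 696)
(S + k)*l = (-22 + 696)*(-16) = 674*(-16) = -10784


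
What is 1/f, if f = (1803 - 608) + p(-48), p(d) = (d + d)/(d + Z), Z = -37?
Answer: 85/101671 ≈ 0.00083603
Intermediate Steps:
p(d) = 2*d/(-37 + d) (p(d) = (d + d)/(d - 37) = (2*d)/(-37 + d) = 2*d/(-37 + d))
f = 101671/85 (f = (1803 - 608) + 2*(-48)/(-37 - 48) = 1195 + 2*(-48)/(-85) = 1195 + 2*(-48)*(-1/85) = 1195 + 96/85 = 101671/85 ≈ 1196.1)
1/f = 1/(101671/85) = 85/101671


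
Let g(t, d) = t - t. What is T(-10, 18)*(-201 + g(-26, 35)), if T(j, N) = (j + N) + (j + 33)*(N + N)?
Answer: -168036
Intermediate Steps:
g(t, d) = 0
T(j, N) = N + j + 2*N*(33 + j) (T(j, N) = (N + j) + (33 + j)*(2*N) = (N + j) + 2*N*(33 + j) = N + j + 2*N*(33 + j))
T(-10, 18)*(-201 + g(-26, 35)) = (-10 + 67*18 + 2*18*(-10))*(-201 + 0) = (-10 + 1206 - 360)*(-201) = 836*(-201) = -168036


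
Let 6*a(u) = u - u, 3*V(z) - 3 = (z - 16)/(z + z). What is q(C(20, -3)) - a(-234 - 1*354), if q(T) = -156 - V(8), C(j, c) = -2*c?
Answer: -941/6 ≈ -156.83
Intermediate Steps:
V(z) = 1 + (-16 + z)/(6*z) (V(z) = 1 + ((z - 16)/(z + z))/3 = 1 + ((-16 + z)/((2*z)))/3 = 1 + ((-16 + z)*(1/(2*z)))/3 = 1 + ((-16 + z)/(2*z))/3 = 1 + (-16 + z)/(6*z))
a(u) = 0 (a(u) = (u - u)/6 = (⅙)*0 = 0)
q(T) = -941/6 (q(T) = -156 - (-16 + 7*8)/(6*8) = -156 - (-16 + 56)/(6*8) = -156 - 40/(6*8) = -156 - 1*⅚ = -156 - ⅚ = -941/6)
q(C(20, -3)) - a(-234 - 1*354) = -941/6 - 1*0 = -941/6 + 0 = -941/6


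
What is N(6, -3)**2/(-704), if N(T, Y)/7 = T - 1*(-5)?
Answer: -539/64 ≈ -8.4219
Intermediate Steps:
N(T, Y) = 35 + 7*T (N(T, Y) = 7*(T - 1*(-5)) = 7*(T + 5) = 7*(5 + T) = 35 + 7*T)
N(6, -3)**2/(-704) = (35 + 7*6)**2/(-704) = (35 + 42)**2*(-1/704) = 77**2*(-1/704) = 5929*(-1/704) = -539/64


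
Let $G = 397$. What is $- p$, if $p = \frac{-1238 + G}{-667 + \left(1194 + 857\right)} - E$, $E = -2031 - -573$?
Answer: $- \frac{2017031}{1384} \approx -1457.4$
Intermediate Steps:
$E = -1458$ ($E = -2031 + 573 = -1458$)
$p = \frac{2017031}{1384}$ ($p = \frac{-1238 + 397}{-667 + \left(1194 + 857\right)} - -1458 = - \frac{841}{-667 + 2051} + 1458 = - \frac{841}{1384} + 1458 = \frac{2017031}{1384} \approx 1457.4$)
$- p = \left(-1\right) \frac{2017031}{1384} = - \frac{2017031}{1384}$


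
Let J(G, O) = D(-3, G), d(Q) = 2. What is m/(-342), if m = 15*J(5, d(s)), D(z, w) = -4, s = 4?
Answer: 10/57 ≈ 0.17544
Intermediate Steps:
J(G, O) = -4
m = -60 (m = 15*(-4) = -60)
m/(-342) = -60/(-342) = -60*(-1/342) = 10/57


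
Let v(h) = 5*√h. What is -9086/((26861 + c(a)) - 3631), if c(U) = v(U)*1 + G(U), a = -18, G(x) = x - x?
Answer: -21106778/53963335 + 13629*I*√2/53963335 ≈ -0.39113 + 0.00035717*I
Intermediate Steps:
G(x) = 0
c(U) = 5*√U (c(U) = (5*√U)*1 + 0 = 5*√U + 0 = 5*√U)
-9086/((26861 + c(a)) - 3631) = -9086/((26861 + 5*√(-18)) - 3631) = -9086/((26861 + 5*(3*I*√2)) - 3631) = -9086/((26861 + 15*I*√2) - 3631) = -9086/(23230 + 15*I*√2)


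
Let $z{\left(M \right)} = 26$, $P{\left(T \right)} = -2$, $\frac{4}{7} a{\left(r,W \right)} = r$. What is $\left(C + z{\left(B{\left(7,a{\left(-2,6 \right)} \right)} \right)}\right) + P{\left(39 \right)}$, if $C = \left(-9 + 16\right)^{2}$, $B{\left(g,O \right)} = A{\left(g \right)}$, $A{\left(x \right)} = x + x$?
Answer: $73$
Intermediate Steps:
$a{\left(r,W \right)} = \frac{7 r}{4}$
$A{\left(x \right)} = 2 x$
$B{\left(g,O \right)} = 2 g$
$C = 49$ ($C = 7^{2} = 49$)
$\left(C + z{\left(B{\left(7,a{\left(-2,6 \right)} \right)} \right)}\right) + P{\left(39 \right)} = \left(49 + 26\right) - 2 = 75 - 2 = 73$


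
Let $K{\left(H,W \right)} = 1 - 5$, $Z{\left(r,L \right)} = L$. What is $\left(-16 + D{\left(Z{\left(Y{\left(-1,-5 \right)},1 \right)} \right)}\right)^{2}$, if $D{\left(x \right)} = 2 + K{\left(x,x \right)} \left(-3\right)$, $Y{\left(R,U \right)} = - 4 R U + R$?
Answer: $4$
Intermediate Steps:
$Y{\left(R,U \right)} = R - 4 R U$ ($Y{\left(R,U \right)} = - 4 R U + R = R - 4 R U$)
$K{\left(H,W \right)} = -4$ ($K{\left(H,W \right)} = 1 - 5 = -4$)
$D{\left(x \right)} = 14$ ($D{\left(x \right)} = 2 - -12 = 2 + 12 = 14$)
$\left(-16 + D{\left(Z{\left(Y{\left(-1,-5 \right)},1 \right)} \right)}\right)^{2} = \left(-16 + 14\right)^{2} = \left(-2\right)^{2} = 4$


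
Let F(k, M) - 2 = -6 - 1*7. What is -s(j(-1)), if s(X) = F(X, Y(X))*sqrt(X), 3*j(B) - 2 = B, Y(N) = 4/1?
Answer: 11*sqrt(3)/3 ≈ 6.3509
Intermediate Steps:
Y(N) = 4 (Y(N) = 4*1 = 4)
F(k, M) = -11 (F(k, M) = 2 + (-6 - 1*7) = 2 + (-6 - 7) = 2 - 13 = -11)
j(B) = 2/3 + B/3
s(X) = -11*sqrt(X)
-s(j(-1)) = -(-11)*sqrt(2/3 + (1/3)*(-1)) = -(-11)*sqrt(2/3 - 1/3) = -(-11)*sqrt(1/3) = -(-11)*sqrt(3)/3 = 11*sqrt(3)/3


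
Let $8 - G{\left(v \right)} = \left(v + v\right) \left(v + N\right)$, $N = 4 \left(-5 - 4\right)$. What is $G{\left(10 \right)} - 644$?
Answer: $-116$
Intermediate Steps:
$N = -36$ ($N = 4 \left(-9\right) = -36$)
$G{\left(v \right)} = 8 - 2 v \left(-36 + v\right)$ ($G{\left(v \right)} = 8 - \left(v + v\right) \left(v - 36\right) = 8 - 2 v \left(-36 + v\right)$)
$G{\left(10 \right)} - 644 = \left(8 - 2 \cdot 10^{2} + 72 \cdot 10\right) - 644 = \left(8 - 200 + 720\right) - 644 = 528 - 644 = -116$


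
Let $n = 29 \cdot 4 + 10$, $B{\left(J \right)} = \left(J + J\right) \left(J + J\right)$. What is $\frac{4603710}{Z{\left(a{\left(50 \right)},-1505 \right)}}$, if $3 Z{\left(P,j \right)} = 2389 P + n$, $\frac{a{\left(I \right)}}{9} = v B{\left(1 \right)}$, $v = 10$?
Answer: $\frac{767285}{47787} \approx 16.056$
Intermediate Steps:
$B{\left(J \right)} = 4 J^{2}$ ($B{\left(J \right)} = 2 J 2 J = 4 J^{2}$)
$n = 126$ ($n = 116 + 10 = 126$)
$a{\left(I \right)} = 360$ ($a{\left(I \right)} = 9 \cdot 10 \cdot 4 \cdot 1^{2} = 9 \cdot 10 \cdot 4 \cdot 1 = 9 \cdot 10 \cdot 4 = 9 \cdot 40 = 360$)
$Z{\left(P,j \right)} = 42 + \frac{2389 P}{3}$ ($Z{\left(P,j \right)} = \frac{2389 P + 126}{3} = \frac{126 + 2389 P}{3} = 42 + \frac{2389 P}{3}$)
$\frac{4603710}{Z{\left(a{\left(50 \right)},-1505 \right)}} = \frac{4603710}{42 + \frac{2389}{3} \cdot 360} = \frac{4603710}{42 + 286680} = \frac{4603710}{286722} = 4603710 \cdot \frac{1}{286722} = \frac{767285}{47787}$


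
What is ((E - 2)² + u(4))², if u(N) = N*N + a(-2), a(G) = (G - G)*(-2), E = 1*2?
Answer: 256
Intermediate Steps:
E = 2
a(G) = 0 (a(G) = 0*(-2) = 0)
u(N) = N² (u(N) = N*N + 0 = N² + 0 = N²)
((E - 2)² + u(4))² = ((2 - 2)² + 4²)² = (0² + 16)² = (0 + 16)² = 16² = 256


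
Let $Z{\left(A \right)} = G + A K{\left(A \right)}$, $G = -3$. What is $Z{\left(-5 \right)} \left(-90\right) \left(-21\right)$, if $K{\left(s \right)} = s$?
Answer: $41580$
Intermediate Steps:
$Z{\left(A \right)} = -3 + A^{2}$ ($Z{\left(A \right)} = -3 + A A = -3 + A^{2}$)
$Z{\left(-5 \right)} \left(-90\right) \left(-21\right) = \left(-3 + \left(-5\right)^{2}\right) \left(-90\right) \left(-21\right) = \left(-3 + 25\right) \left(-90\right) \left(-21\right) = 22 \left(-90\right) \left(-21\right) = \left(-1980\right) \left(-21\right) = 41580$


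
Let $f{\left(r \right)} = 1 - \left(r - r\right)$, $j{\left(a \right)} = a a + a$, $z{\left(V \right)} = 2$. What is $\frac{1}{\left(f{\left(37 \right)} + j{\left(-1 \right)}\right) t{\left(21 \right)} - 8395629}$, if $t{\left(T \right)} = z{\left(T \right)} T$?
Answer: $- \frac{1}{8395587} \approx -1.1911 \cdot 10^{-7}$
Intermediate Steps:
$t{\left(T \right)} = 2 T$
$j{\left(a \right)} = a + a^{2}$ ($j{\left(a \right)} = a^{2} + a = a + a^{2}$)
$f{\left(r \right)} = 1$ ($f{\left(r \right)} = 1 - 0 = 1 + 0 = 1$)
$\frac{1}{\left(f{\left(37 \right)} + j{\left(-1 \right)}\right) t{\left(21 \right)} - 8395629} = \frac{1}{\left(1 - \left(1 - 1\right)\right) 2 \cdot 21 - 8395629} = \frac{1}{\left(1 - 0\right) 42 - 8395629} = \frac{1}{\left(1 + 0\right) 42 - 8395629} = \frac{1}{1 \cdot 42 - 8395629} = \frac{1}{42 - 8395629} = \frac{1}{-8395587} = - \frac{1}{8395587}$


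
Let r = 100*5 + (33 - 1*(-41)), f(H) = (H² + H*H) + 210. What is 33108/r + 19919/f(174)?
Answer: 24672461/425334 ≈ 58.007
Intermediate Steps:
f(H) = 210 + 2*H² (f(H) = (H² + H²) + 210 = 2*H² + 210 = 210 + 2*H²)
r = 574 (r = 500 + (33 + 41) = 500 + 74 = 574)
33108/r + 19919/f(174) = 33108/574 + 19919/(210 + 2*174²) = 33108*(1/574) + 19919/(210 + 2*30276) = 16554/287 + 19919/(210 + 60552) = 16554/287 + 19919/60762 = 24672461/425334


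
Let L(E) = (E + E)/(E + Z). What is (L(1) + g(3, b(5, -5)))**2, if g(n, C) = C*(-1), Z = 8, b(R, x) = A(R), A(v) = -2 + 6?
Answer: 1156/81 ≈ 14.272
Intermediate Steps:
A(v) = 4
b(R, x) = 4
L(E) = 2*E/(8 + E) (L(E) = (E + E)/(E + 8) = (2*E)/(8 + E) = 2*E/(8 + E))
g(n, C) = -C
(L(1) + g(3, b(5, -5)))**2 = (2*1/(8 + 1) - 1*4)**2 = (2*1/9 - 4)**2 = (2*1*(1/9) - 4)**2 = (2/9 - 4)**2 = (-34/9)**2 = 1156/81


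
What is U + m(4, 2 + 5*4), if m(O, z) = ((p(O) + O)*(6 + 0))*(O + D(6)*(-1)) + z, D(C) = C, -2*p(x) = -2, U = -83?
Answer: -121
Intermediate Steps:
p(x) = 1 (p(x) = -½*(-2) = 1)
m(O, z) = z + (-6 + O)*(6 + 6*O) (m(O, z) = ((1 + O)*(6 + 0))*(O + 6*(-1)) + z = ((1 + O)*6)*(O - 6) + z = (6 + 6*O)*(-6 + O) + z = (-6 + O)*(6 + 6*O) + z = z + (-6 + O)*(6 + 6*O))
U + m(4, 2 + 5*4) = -83 + (-36 + (2 + 5*4) - 30*4 + 6*4²) = -83 + (-36 + (2 + 20) - 120 + 6*16) = -83 + (-36 + 22 - 120 + 96) = -83 - 38 = -121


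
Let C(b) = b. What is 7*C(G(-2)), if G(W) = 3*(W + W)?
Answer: -84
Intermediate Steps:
G(W) = 6*W (G(W) = 3*(2*W) = 6*W)
7*C(G(-2)) = 7*(6*(-2)) = 7*(-12) = -84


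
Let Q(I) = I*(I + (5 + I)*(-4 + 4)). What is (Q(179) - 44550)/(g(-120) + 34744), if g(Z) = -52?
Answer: -1787/4956 ≈ -0.36057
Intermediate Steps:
Q(I) = I² (Q(I) = I*(I + (5 + I)*0) = I*(I + 0) = I*I = I²)
(Q(179) - 44550)/(g(-120) + 34744) = (179² - 44550)/(-52 + 34744) = (32041 - 44550)/34692 = -12509*1/34692 = -1787/4956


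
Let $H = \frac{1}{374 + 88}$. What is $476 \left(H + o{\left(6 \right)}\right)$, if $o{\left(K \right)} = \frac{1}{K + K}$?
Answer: $\frac{1343}{33} \approx 40.697$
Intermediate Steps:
$o{\left(K \right)} = \frac{1}{2 K}$
$H = \frac{1}{462} \approx 0.0021645$
$476 \left(H + o{\left(6 \right)}\right) = 476 \left(\frac{1}{462} + \frac{1}{2 \cdot 6}\right) = 476 \left(\frac{1}{462} + \frac{1}{2} \cdot \frac{1}{6}\right) = 476 \left(\frac{1}{462} + \frac{1}{12}\right) = 476 \cdot \frac{79}{924} = \frac{1343}{33}$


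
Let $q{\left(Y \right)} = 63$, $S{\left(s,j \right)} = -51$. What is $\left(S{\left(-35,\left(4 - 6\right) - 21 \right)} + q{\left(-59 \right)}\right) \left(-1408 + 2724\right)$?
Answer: $15792$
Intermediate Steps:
$\left(S{\left(-35,\left(4 - 6\right) - 21 \right)} + q{\left(-59 \right)}\right) \left(-1408 + 2724\right) = \left(-51 + 63\right) \left(-1408 + 2724\right) = 12 \cdot 1316 = 15792$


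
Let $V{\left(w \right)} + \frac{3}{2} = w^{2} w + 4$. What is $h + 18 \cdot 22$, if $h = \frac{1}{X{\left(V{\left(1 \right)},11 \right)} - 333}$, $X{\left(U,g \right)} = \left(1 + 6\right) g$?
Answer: $\frac{101375}{256} \approx 396.0$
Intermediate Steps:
$V{\left(w \right)} = \frac{5}{2} + w^{3}$ ($V{\left(w \right)} = - \frac{3}{2} + \left(w^{2} w + 4\right) = - \frac{3}{2} + \left(w^{3} + 4\right) = - \frac{3}{2} + \left(4 + w^{3}\right) = \frac{5}{2} + w^{3}$)
$X{\left(U,g \right)} = 7 g$
$h = - \frac{1}{256}$ ($h = \frac{1}{7 \cdot 11 - 333} = \frac{1}{77 - 333} = \frac{1}{-256} = - \frac{1}{256} \approx -0.0039063$)
$h + 18 \cdot 22 = - \frac{1}{256} + 18 \cdot 22 = - \frac{1}{256} + 396 = \frac{101375}{256}$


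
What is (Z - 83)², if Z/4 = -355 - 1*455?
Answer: 11042329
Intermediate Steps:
Z = -3240 (Z = 4*(-355 - 1*455) = 4*(-355 - 455) = 4*(-810) = -3240)
(Z - 83)² = (-3240 - 83)² = (-3323)² = 11042329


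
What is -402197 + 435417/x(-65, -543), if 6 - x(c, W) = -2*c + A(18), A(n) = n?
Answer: -57547391/142 ≈ -4.0526e+5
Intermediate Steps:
x(c, W) = -12 + 2*c (x(c, W) = 6 - (-2*c + 18) = 6 - (18 - 2*c) = 6 + (-18 + 2*c) = -12 + 2*c)
-402197 + 435417/x(-65, -543) = -402197 + 435417/(-12 + 2*(-65)) = -402197 + 435417/(-12 - 130) = -402197 + 435417/(-142) = -402197 + 435417*(-1/142) = -402197 - 435417/142 = -57547391/142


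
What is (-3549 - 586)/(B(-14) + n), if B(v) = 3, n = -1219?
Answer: 4135/1216 ≈ 3.4005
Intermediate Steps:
(-3549 - 586)/(B(-14) + n) = (-3549 - 586)/(3 - 1219) = -4135/(-1216) = -4135*(-1/1216) = 4135/1216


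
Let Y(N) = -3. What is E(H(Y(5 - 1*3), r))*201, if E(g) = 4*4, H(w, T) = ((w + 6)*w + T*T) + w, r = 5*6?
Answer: 3216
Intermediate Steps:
r = 30
H(w, T) = w + T² + w*(6 + w) (H(w, T) = ((6 + w)*w + T²) + w = (w*(6 + w) + T²) + w = (T² + w*(6 + w)) + w = w + T² + w*(6 + w))
E(g) = 16
E(H(Y(5 - 1*3), r))*201 = 16*201 = 3216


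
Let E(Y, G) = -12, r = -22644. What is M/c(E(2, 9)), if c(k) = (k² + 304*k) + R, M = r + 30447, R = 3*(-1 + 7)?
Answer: -2601/1162 ≈ -2.2384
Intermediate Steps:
R = 18 (R = 3*6 = 18)
M = 7803 (M = -22644 + 30447 = 7803)
c(k) = 18 + k² + 304*k (c(k) = (k² + 304*k) + 18 = 18 + k² + 304*k)
M/c(E(2, 9)) = 7803/(18 + (-12)² + 304*(-12)) = 7803/(18 + 144 - 3648) = 7803/(-3486) = 7803*(-1/3486) = -2601/1162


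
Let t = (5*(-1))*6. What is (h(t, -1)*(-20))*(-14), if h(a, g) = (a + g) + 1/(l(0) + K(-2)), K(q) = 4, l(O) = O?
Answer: -8610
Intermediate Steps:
t = -30 (t = -5*6 = -30)
h(a, g) = ¼ + a + g (h(a, g) = (a + g) + 1/(0 + 4) = (a + g) + 1/4 = (a + g) + ¼ = ¼ + a + g)
(h(t, -1)*(-20))*(-14) = ((¼ - 30 - 1)*(-20))*(-14) = -123/4*(-20)*(-14) = 615*(-14) = -8610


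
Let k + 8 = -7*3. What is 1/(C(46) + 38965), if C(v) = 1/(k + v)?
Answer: 17/662406 ≈ 2.5664e-5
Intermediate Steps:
k = -29 (k = -8 - 7*3 = -8 - 21 = -29)
C(v) = 1/(-29 + v)
1/(C(46) + 38965) = 1/(1/(-29 + 46) + 38965) = 1/(1/17 + 38965) = 1/(662406/17) = 17/662406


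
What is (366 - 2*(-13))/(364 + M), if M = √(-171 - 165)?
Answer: 637/593 - 7*I*√21/593 ≈ 1.0742 - 0.054094*I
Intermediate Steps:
M = 4*I*√21 (M = √(-336) = 4*I*√21 ≈ 18.33*I)
(366 - 2*(-13))/(364 + M) = (366 - 2*(-13))/(364 + 4*I*√21) = (366 + 26)/(364 + 4*I*√21) = 392/(364 + 4*I*√21)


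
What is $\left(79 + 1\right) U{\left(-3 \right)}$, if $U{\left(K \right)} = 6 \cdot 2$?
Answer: $960$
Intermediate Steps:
$U{\left(K \right)} = 12$
$\left(79 + 1\right) U{\left(-3 \right)} = \left(79 + 1\right) 12 = 80 \cdot 12 = 960$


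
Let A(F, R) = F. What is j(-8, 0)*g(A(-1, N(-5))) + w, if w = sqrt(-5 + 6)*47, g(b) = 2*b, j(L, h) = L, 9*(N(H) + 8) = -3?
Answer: 63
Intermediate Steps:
N(H) = -25/3 (N(H) = -8 + (1/9)*(-3) = -8 - 1/3 = -25/3)
w = 47 (w = sqrt(1)*47 = 1*47 = 47)
j(-8, 0)*g(A(-1, N(-5))) + w = -16*(-1) + 47 = -8*(-2) + 47 = 16 + 47 = 63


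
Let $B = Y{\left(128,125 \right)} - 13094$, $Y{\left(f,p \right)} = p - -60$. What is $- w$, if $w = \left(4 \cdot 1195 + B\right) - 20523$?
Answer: $28652$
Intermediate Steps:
$Y{\left(f,p \right)} = 60 + p$ ($Y{\left(f,p \right)} = p + 60 = 60 + p$)
$B = -12909$ ($B = \left(60 + 125\right) - 13094 = 185 - 13094 = -12909$)
$w = -28652$ ($w = \left(4 \cdot 1195 - 12909\right) - 20523 = \left(4780 - 12909\right) - 20523 = -8129 - 20523 = -28652$)
$- w = \left(-1\right) \left(-28652\right) = 28652$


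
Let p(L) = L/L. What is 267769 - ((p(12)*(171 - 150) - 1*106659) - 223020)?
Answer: 597427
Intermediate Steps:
p(L) = 1
267769 - ((p(12)*(171 - 150) - 1*106659) - 223020) = 267769 - ((1*(171 - 150) - 1*106659) - 223020) = 267769 - ((1*21 - 106659) - 223020) = 267769 - ((21 - 106659) - 223020) = 267769 - (-106638 - 223020) = 267769 - 1*(-329658) = 267769 + 329658 = 597427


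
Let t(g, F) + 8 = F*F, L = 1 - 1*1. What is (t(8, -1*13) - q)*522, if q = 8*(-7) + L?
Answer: 113274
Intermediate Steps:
L = 0 (L = 1 - 1 = 0)
t(g, F) = -8 + F² (t(g, F) = -8 + F*F = -8 + F²)
q = -56 (q = 8*(-7) + 0 = -56 + 0 = -56)
(t(8, -1*13) - q)*522 = ((-8 + (-1*13)²) - 1*(-56))*522 = ((-8 + (-13)²) + 56)*522 = ((-8 + 169) + 56)*522 = (161 + 56)*522 = 217*522 = 113274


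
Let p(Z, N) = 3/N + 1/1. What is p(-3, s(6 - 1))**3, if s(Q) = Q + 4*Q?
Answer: 21952/15625 ≈ 1.4049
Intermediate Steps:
s(Q) = 5*Q
p(Z, N) = 1 + 3/N (p(Z, N) = 3/N + 1*1 = 3/N + 1 = 1 + 3/N)
p(-3, s(6 - 1))**3 = ((3 + 5*(6 - 1))/((5*(6 - 1))))**3 = ((3 + 5*5)/((5*5)))**3 = ((3 + 25)/25)**3 = ((1/25)*28)**3 = (28/25)**3 = 21952/15625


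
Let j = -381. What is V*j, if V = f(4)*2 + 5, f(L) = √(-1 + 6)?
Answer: -1905 - 762*√5 ≈ -3608.9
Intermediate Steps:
f(L) = √5
V = 5 + 2*√5 (V = √5*2 + 5 = 2*√5 + 5 = 5 + 2*√5 ≈ 9.4721)
V*j = (5 + 2*√5)*(-381) = -1905 - 762*√5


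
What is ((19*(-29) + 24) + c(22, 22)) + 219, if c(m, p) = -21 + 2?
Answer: -327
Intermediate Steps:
c(m, p) = -19
((19*(-29) + 24) + c(22, 22)) + 219 = ((19*(-29) + 24) - 19) + 219 = ((-551 + 24) - 19) + 219 = (-527 - 19) + 219 = -546 + 219 = -327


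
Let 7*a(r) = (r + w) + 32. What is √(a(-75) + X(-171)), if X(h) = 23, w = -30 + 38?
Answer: 3*√2 ≈ 4.2426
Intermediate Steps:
w = 8
a(r) = 40/7 + r/7 (a(r) = ((r + 8) + 32)/7 = ((8 + r) + 32)/7 = (40 + r)/7 = 40/7 + r/7)
√(a(-75) + X(-171)) = √((40/7 + (⅐)*(-75)) + 23) = √((40/7 - 75/7) + 23) = √(-5 + 23) = √18 = 3*√2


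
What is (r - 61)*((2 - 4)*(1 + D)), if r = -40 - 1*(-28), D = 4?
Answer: 730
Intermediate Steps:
r = -12 (r = -40 + 28 = -12)
(r - 61)*((2 - 4)*(1 + D)) = (-12 - 61)*((2 - 4)*(1 + 4)) = -(-146)*5 = -73*(-10) = 730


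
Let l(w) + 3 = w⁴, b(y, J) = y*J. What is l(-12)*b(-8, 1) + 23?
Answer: -165841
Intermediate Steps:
b(y, J) = J*y
l(w) = -3 + w⁴
l(-12)*b(-8, 1) + 23 = (-3 + (-12)⁴)*(1*(-8)) + 23 = (-3 + 20736)*(-8) + 23 = 20733*(-8) + 23 = -165864 + 23 = -165841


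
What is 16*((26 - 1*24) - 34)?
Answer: -512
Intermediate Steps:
16*((26 - 1*24) - 34) = 16*((26 - 24) - 34) = 16*(2 - 34) = 16*(-32) = -512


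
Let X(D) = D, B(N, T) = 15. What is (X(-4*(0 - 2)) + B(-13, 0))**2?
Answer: 529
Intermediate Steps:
(X(-4*(0 - 2)) + B(-13, 0))**2 = (-4*(0 - 2) + 15)**2 = (-4*(-2) + 15)**2 = (-2*(-4) + 15)**2 = (8 + 15)**2 = 23**2 = 529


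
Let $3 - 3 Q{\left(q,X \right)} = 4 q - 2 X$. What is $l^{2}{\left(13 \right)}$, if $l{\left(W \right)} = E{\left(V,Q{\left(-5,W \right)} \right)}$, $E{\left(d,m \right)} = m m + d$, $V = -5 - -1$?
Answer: $\frac{5593225}{81} \approx 69052.0$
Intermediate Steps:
$Q{\left(q,X \right)} = 1 - \frac{4 q}{3} + \frac{2 X}{3}$ ($Q{\left(q,X \right)} = 1 - \frac{4 q - 2 X}{3} = 1 - \frac{- 2 X + 4 q}{3} = 1 + \left(- \frac{4 q}{3} + \frac{2 X}{3}\right) = 1 - \frac{4 q}{3} + \frac{2 X}{3}$)
$V = -4$ ($V = -5 + 1 = -4$)
$E{\left(d,m \right)} = d + m^{2}$ ($E{\left(d,m \right)} = m^{2} + d = d + m^{2}$)
$l{\left(W \right)} = -4 + \left(\frac{23}{3} + \frac{2 W}{3}\right)^{2}$ ($l{\left(W \right)} = -4 + \left(1 - - \frac{20}{3} + \frac{2 W}{3}\right)^{2} = -4 + \left(1 + \frac{20}{3} + \frac{2 W}{3}\right)^{2} = -4 + \left(\frac{23}{3} + \frac{2 W}{3}\right)^{2}$)
$l^{2}{\left(13 \right)} = \left(-4 + \frac{\left(23 + 2 \cdot 13\right)^{2}}{9}\right)^{2} = \left(-4 + \frac{\left(23 + 26\right)^{2}}{9}\right)^{2} = \left(-4 + \frac{49^{2}}{9}\right)^{2} = \left(-4 + \frac{1}{9} \cdot 2401\right)^{2} = \left(-4 + \frac{2401}{9}\right)^{2} = \left(\frac{2365}{9}\right)^{2} = \frac{5593225}{81}$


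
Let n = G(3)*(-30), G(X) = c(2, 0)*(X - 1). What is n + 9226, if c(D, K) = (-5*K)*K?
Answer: 9226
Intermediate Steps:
c(D, K) = -5*K²
G(X) = 0 (G(X) = (-5*0²)*(X - 1) = (-5*0)*(-1 + X) = 0*(-1 + X) = 0)
n = 0 (n = 0*(-30) = 0)
n + 9226 = 0 + 9226 = 9226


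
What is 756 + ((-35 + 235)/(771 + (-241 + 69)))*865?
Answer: 625844/599 ≈ 1044.8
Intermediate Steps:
756 + ((-35 + 235)/(771 + (-241 + 69)))*865 = 756 + (200/(771 - 172))*865 = 756 + (200/599)*865 = 756 + 173000/599 = 625844/599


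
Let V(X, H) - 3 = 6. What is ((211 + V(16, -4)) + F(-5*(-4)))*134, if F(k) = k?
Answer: 32160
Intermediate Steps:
V(X, H) = 9 (V(X, H) = 3 + 6 = 9)
((211 + V(16, -4)) + F(-5*(-4)))*134 = ((211 + 9) - 5*(-4))*134 = (220 + 20)*134 = 240*134 = 32160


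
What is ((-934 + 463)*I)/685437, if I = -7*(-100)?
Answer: -109900/228479 ≈ -0.48101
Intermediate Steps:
I = 700
((-934 + 463)*I)/685437 = ((-934 + 463)*700)/685437 = -471*700*(1/685437) = -329700*1/685437 = -109900/228479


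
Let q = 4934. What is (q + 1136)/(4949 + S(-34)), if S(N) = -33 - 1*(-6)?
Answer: 3035/2461 ≈ 1.2332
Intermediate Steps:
S(N) = -27 (S(N) = -33 + 6 = -27)
(q + 1136)/(4949 + S(-34)) = (4934 + 1136)/(4949 - 27) = 6070/4922 = 6070*(1/4922) = 3035/2461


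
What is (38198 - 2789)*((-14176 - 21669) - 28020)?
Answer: -2261395785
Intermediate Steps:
(38198 - 2789)*((-14176 - 21669) - 28020) = 35409*(-35845 - 28020) = 35409*(-63865) = -2261395785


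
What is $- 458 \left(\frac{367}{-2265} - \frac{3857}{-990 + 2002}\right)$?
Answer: $\frac{2085619561}{1146090} \approx 1819.8$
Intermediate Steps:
$- 458 \left(\frac{367}{-2265} - \frac{3857}{-990 + 2002}\right) = - 458 \left(367 \left(- \frac{1}{2265}\right) - \frac{3857}{1012}\right) = - 458 \left(- \frac{367}{2265} - \frac{3857}{1012}\right) = \left(-458\right) \left(- \frac{9107509}{2292180}\right) = \frac{2085619561}{1146090}$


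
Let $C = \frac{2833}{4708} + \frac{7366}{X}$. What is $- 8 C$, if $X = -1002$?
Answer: $\frac{31840462}{589677} \approx 53.996$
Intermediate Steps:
$C = - \frac{15920231}{2358708}$ ($C = \frac{2833}{4708} + \frac{7366}{-1002} = 2833 \cdot \frac{1}{4708} + 7366 \left(- \frac{1}{1002}\right) = \frac{2833}{4708} - \frac{3683}{501} = - \frac{15920231}{2358708} \approx -6.7496$)
$- 8 C = \left(-8\right) \left(- \frac{15920231}{2358708}\right) = \frac{31840462}{589677}$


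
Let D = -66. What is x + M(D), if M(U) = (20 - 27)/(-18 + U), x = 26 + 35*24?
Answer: 10393/12 ≈ 866.08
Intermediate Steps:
x = 866 (x = 26 + 840 = 866)
M(U) = -7/(-18 + U)
x + M(D) = 866 - 7/(-18 - 66) = 866 - 7/(-84) = 866 - 7*(-1/84) = 866 + 1/12 = 10393/12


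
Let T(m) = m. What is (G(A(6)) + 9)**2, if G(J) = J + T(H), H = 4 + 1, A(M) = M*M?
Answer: 2500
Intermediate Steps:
A(M) = M**2
H = 5
G(J) = 5 + J (G(J) = J + 5 = 5 + J)
(G(A(6)) + 9)**2 = ((5 + 6**2) + 9)**2 = ((5 + 36) + 9)**2 = (41 + 9)**2 = 50**2 = 2500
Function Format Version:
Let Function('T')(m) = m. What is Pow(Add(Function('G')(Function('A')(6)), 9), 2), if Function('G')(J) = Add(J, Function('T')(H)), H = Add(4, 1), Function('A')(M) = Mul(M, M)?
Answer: 2500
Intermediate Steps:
Function('A')(M) = Pow(M, 2)
H = 5
Function('G')(J) = Add(5, J) (Function('G')(J) = Add(J, 5) = Add(5, J))
Pow(Add(Function('G')(Function('A')(6)), 9), 2) = Pow(Add(Add(5, Pow(6, 2)), 9), 2) = Pow(Add(Add(5, 36), 9), 2) = Pow(Add(41, 9), 2) = Pow(50, 2) = 2500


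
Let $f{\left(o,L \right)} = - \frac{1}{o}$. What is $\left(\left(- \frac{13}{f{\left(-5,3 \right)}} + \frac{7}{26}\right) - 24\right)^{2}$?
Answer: $\frac{5322249}{676} \approx 7873.1$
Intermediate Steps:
$\left(\left(- \frac{13}{f{\left(-5,3 \right)}} + \frac{7}{26}\right) - 24\right)^{2} = \left(\left(- \frac{13}{\left(-1\right) \frac{1}{-5}} + \frac{7}{26}\right) - 24\right)^{2} = \left(\left(- \frac{13}{\left(-1\right) \left(- \frac{1}{5}\right)} + 7 \cdot \frac{1}{26}\right) - 24\right)^{2} = \left(\left(- 13 \frac{1}{\frac{1}{5}} + \frac{7}{26}\right) - 24\right)^{2} = \left(\left(\left(-13\right) 5 + \frac{7}{26}\right) - 24\right)^{2} = \left(\left(-65 + \frac{7}{26}\right) - 24\right)^{2} = \left(- \frac{1683}{26} - 24\right)^{2} = \left(- \frac{2307}{26}\right)^{2} = \frac{5322249}{676}$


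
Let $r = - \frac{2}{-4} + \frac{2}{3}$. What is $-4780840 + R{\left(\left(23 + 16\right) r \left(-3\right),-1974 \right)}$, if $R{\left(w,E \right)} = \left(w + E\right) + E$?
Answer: $- \frac{9569849}{2} \approx -4.7849 \cdot 10^{6}$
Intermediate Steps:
$r = \frac{7}{6}$ ($r = \left(-2\right) \left(- \frac{1}{4}\right) + 2 \cdot \frac{1}{3} = \frac{1}{2} + \frac{2}{3} = \frac{7}{6} \approx 1.1667$)
$R{\left(w,E \right)} = w + 2 E$ ($R{\left(w,E \right)} = \left(E + w\right) + E = w + 2 E$)
$-4780840 + R{\left(\left(23 + 16\right) r \left(-3\right),-1974 \right)} = -4780840 + \left(\left(23 + 16\right) \frac{7}{6} \left(-3\right) + 2 \left(-1974\right)\right) = -4780840 + \left(39 \left(- \frac{7}{2}\right) - 3948\right) = -4780840 - \frac{8169}{2} = - \frac{9569849}{2}$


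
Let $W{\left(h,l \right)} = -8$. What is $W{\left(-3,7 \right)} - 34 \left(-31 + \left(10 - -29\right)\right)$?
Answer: $-280$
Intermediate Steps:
$W{\left(-3,7 \right)} - 34 \left(-31 + \left(10 - -29\right)\right) = -8 - 34 \left(-31 + \left(10 - -29\right)\right) = -8 - 34 \left(-31 + \left(10 + 29\right)\right) = -8 - 34 \left(-31 + 39\right) = -8 - 272 = -280$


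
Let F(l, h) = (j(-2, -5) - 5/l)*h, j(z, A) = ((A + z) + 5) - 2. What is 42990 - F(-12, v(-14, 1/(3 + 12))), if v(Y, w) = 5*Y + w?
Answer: 7693093/180 ≈ 42739.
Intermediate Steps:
v(Y, w) = w + 5*Y
j(z, A) = 3 + A + z (j(z, A) = (5 + A + z) - 2 = 3 + A + z)
F(l, h) = h*(-4 - 5/l) (F(l, h) = ((3 - 5 - 2) - 5/l)*h = (-4 - 5/l)*h = h*(-4 - 5/l))
42990 - F(-12, v(-14, 1/(3 + 12))) = 42990 - (-1)*(1/(3 + 12) + 5*(-14))*(5 + 4*(-12))/(-12) = 42990 - (-1)*(1/15 - 70)*(-1)*(5 - 48)/12 = 42990 - (-1)*(1/15 - 70)*(-1)*(-43)/12 = 42990 - (-1)*(-1049)*(-1)*(-43)/(15*12) = 42990 - 1*45107/180 = 42990 - 45107/180 = 7693093/180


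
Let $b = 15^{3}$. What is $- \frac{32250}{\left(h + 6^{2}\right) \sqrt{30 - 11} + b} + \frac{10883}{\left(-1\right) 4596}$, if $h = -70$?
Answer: $- \frac{623971012663}{52250365956} - \frac{1096500 \sqrt{19}}{11368661} \approx -12.362$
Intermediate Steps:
$b = 3375$
$- \frac{32250}{\left(h + 6^{2}\right) \sqrt{30 - 11} + b} + \frac{10883}{\left(-1\right) 4596} = - \frac{32250}{\left(-70 + 6^{2}\right) \sqrt{30 - 11} + 3375} + \frac{10883}{\left(-1\right) 4596} = - \frac{32250}{\left(-70 + 36\right) \sqrt{19} + 3375} + \frac{10883}{-4596} = - \frac{32250}{- 34 \sqrt{19} + 3375} + 10883 \left(- \frac{1}{4596}\right) = - \frac{32250}{3375 - 34 \sqrt{19}} - \frac{10883}{4596} = - \frac{10883}{4596} - \frac{32250}{3375 - 34 \sqrt{19}}$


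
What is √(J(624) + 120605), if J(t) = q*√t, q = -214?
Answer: √(120605 - 856*√39) ≈ 339.50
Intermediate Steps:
J(t) = -214*√t
√(J(624) + 120605) = √(-856*√39 + 120605) = √(120605 - 856*√39)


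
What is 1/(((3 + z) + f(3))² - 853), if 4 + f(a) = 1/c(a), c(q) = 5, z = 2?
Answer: -25/21289 ≈ -0.0011743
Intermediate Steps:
f(a) = -19/5 (f(a) = -4 + 1/5 = -4 + ⅕ = -19/5)
1/(((3 + z) + f(3))² - 853) = 1/(((3 + 2) - 19/5)² - 853) = 1/((5 - 19/5)² - 853) = 1/((6/5)² - 853) = 1/(36/25 - 853) = 1/(-21289/25) = -25/21289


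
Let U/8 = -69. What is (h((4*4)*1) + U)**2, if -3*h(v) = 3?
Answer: 305809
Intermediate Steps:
h(v) = -1 (h(v) = -1/3*3 = -1)
U = -552 (U = 8*(-69) = -552)
(h((4*4)*1) + U)**2 = (-1 - 552)**2 = (-553)**2 = 305809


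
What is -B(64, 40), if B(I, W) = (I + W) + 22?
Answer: -126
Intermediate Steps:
B(I, W) = 22 + I + W
-B(64, 40) = -(22 + 64 + 40) = -1*126 = -126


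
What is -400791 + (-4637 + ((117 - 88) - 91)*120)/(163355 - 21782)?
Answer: -56741196320/141573 ≈ -4.0079e+5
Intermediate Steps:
-400791 + (-4637 + ((117 - 88) - 91)*120)/(163355 - 21782) = -400791 + (-4637 + (29 - 91)*120)/141573 = -400791 + (-4637 - 62*120)*(1/141573) = -400791 + (-4637 - 7440)*(1/141573) = -400791 - 12077*1/141573 = -400791 - 12077/141573 = -56741196320/141573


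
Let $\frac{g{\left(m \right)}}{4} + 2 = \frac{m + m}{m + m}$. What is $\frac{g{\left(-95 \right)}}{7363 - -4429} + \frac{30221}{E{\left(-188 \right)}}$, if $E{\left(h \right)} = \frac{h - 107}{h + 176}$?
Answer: $\frac{1069097801}{869660} \approx 1229.3$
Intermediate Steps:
$E{\left(h \right)} = \frac{-107 + h}{176 + h}$
$g{\left(m \right)} = -4$ ($g{\left(m \right)} = -8 + 4 \frac{m + m}{m + m} = -8 + 4 \frac{2 m}{2 m} = -8 + 4 \cdot 2 m \frac{1}{2 m} = -8 + 4 \cdot 1 = -8 + 4 = -4$)
$\frac{g{\left(-95 \right)}}{7363 - -4429} + \frac{30221}{E{\left(-188 \right)}} = - \frac{4}{7363 - -4429} + \frac{30221}{\frac{1}{176 - 188} \left(-107 - 188\right)} = - \frac{4}{7363 + 4429} + \frac{30221}{\frac{1}{-12} \left(-295\right)} = - \frac{4}{11792} + \frac{30221}{\left(- \frac{1}{12}\right) \left(-295\right)} = \left(-4\right) \frac{1}{11792} + \frac{30221}{\frac{295}{12}} = - \frac{1}{2948} + 30221 \cdot \frac{12}{295} = - \frac{1}{2948} + \frac{362652}{295} = \frac{1069097801}{869660}$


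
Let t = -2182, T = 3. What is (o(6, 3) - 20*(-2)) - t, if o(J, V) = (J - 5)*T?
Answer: 2225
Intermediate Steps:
o(J, V) = -15 + 3*J (o(J, V) = (J - 5)*3 = (-5 + J)*3 = -15 + 3*J)
(o(6, 3) - 20*(-2)) - t = ((-15 + 3*6) - 20*(-2)) - 1*(-2182) = ((-15 + 18) + 40) + 2182 = (3 + 40) + 2182 = 43 + 2182 = 2225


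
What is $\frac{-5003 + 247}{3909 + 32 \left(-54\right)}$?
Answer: $- \frac{4756}{2181} \approx -2.1807$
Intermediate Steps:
$\frac{-5003 + 247}{3909 + 32 \left(-54\right)} = - \frac{4756}{3909 - 1728} = - \frac{4756}{2181}$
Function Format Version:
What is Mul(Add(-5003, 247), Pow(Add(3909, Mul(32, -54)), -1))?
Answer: Rational(-4756, 2181) ≈ -2.1807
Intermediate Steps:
Mul(Add(-5003, 247), Pow(Add(3909, Mul(32, -54)), -1)) = Mul(-4756, Pow(Add(3909, -1728), -1)) = Mul(-4756, Pow(2181, -1)) = Mul(-4756, Rational(1, 2181)) = Rational(-4756, 2181)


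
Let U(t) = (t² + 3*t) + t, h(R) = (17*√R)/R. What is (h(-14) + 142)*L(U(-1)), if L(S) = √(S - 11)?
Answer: 17 + 142*I*√14 ≈ 17.0 + 531.32*I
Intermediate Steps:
h(R) = 17/√R
U(t) = t² + 4*t
L(S) = √(-11 + S)
(h(-14) + 142)*L(U(-1)) = (17/√(-14) + 142)*√(-11 - (4 - 1)) = (17*(-I*√14/14) + 142)*√(-11 - 1*3) = (-17*I*√14/14 + 142)*√(-11 - 3) = (142 - 17*I*√14/14)*√(-14) = (142 - 17*I*√14/14)*(I*√14) = I*√14*(142 - 17*I*√14/14)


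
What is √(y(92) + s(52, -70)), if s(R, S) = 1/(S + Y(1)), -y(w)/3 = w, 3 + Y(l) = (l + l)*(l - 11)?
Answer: I*√2387217/93 ≈ 16.614*I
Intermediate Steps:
Y(l) = -3 + 2*l*(-11 + l) (Y(l) = -3 + (l + l)*(l - 11) = -3 + (2*l)*(-11 + l) = -3 + 2*l*(-11 + l))
y(w) = -3*w
s(R, S) = 1/(-23 + S) (s(R, S) = 1/(S + (-3 - 22*1 + 2*1²)) = 1/(S + (-3 - 22 + 2*1)) = 1/(S + (-3 - 22 + 2)) = 1/(S - 23) = 1/(-23 + S))
√(y(92) + s(52, -70)) = √(-3*92 + 1/(-23 - 70)) = √(-276 + 1/(-93)) = √(-276 - 1/93) = √(-25669/93) = I*√2387217/93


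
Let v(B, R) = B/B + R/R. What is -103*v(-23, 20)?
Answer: -206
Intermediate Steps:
v(B, R) = 2 (v(B, R) = 1 + 1 = 2)
-103*v(-23, 20) = -103*2 = -206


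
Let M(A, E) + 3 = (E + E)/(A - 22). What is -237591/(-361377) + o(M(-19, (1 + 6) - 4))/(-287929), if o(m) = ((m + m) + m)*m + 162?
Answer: 12764405221466/19434399283297 ≈ 0.65679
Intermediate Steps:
M(A, E) = -3 + 2*E/(-22 + A) (M(A, E) = -3 + (E + E)/(A - 22) = -3 + (2*E)/(-22 + A) = -3 + 2*E/(-22 + A))
o(m) = 162 + 3*m² (o(m) = (2*m + m)*m + 162 = (3*m)*m + 162 = 3*m² + 162 = 162 + 3*m²)
-237591/(-361377) + o(M(-19, (1 + 6) - 4))/(-287929) = -237591/(-361377) + (162 + 3*((66 - 3*(-19) + 2*((1 + 6) - 4))/(-22 - 19))²)/(-287929) = -237591*(-1/361377) + (162 + 3*((66 + 57 + 2*(7 - 4))/(-41))²)*(-1/287929) = 26399/40153 + (162 + 3*(-(66 + 57 + 2*3)/41)²)*(-1/287929) = 26399/40153 + (162 + 3*(-(66 + 57 + 6)/41)²)*(-1/287929) = 26399/40153 + (162 + 3*(-1/41*129)²)*(-1/287929) = 26399/40153 + (162 + 3*(-129/41)²)*(-1/287929) = 26399/40153 + (162 + 3*(16641/1681))*(-1/287929) = 26399/40153 + (162 + 49923/1681)*(-1/287929) = 26399/40153 + (322245/1681)*(-1/287929) = 26399/40153 - 322245/484008649 = 12764405221466/19434399283297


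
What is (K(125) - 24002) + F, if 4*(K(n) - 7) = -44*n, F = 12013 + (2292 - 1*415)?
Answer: -11480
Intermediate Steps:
F = 13890 (F = 12013 + (2292 - 415) = 12013 + 1877 = 13890)
K(n) = 7 - 11*n (K(n) = 7 + (-44*n)/4 = 7 - 11*n)
(K(125) - 24002) + F = ((7 - 11*125) - 24002) + 13890 = ((7 - 1375) - 24002) + 13890 = (-1368 - 24002) + 13890 = -25370 + 13890 = -11480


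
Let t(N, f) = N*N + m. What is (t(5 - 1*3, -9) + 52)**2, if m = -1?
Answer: 3025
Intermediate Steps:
t(N, f) = -1 + N**2 (t(N, f) = N*N - 1 = N**2 - 1 = -1 + N**2)
(t(5 - 1*3, -9) + 52)**2 = ((-1 + (5 - 1*3)**2) + 52)**2 = ((-1 + (5 - 3)**2) + 52)**2 = ((-1 + 2**2) + 52)**2 = ((-1 + 4) + 52)**2 = (3 + 52)**2 = 55**2 = 3025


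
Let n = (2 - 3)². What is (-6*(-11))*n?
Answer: 66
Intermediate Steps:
n = 1 (n = (-1)² = 1)
(-6*(-11))*n = -6*(-11)*1 = 66*1 = 66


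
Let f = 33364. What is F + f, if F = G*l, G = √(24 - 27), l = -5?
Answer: 33364 - 5*I*√3 ≈ 33364.0 - 8.6602*I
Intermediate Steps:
G = I*√3 (G = √(-3) = I*√3 ≈ 1.732*I)
F = -5*I*√3 (F = (I*√3)*(-5) = -5*I*√3 ≈ -8.6602*I)
F + f = -5*I*√3 + 33364 = 33364 - 5*I*√3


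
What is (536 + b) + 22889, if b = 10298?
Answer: 33723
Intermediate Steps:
(536 + b) + 22889 = (536 + 10298) + 22889 = 10834 + 22889 = 33723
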